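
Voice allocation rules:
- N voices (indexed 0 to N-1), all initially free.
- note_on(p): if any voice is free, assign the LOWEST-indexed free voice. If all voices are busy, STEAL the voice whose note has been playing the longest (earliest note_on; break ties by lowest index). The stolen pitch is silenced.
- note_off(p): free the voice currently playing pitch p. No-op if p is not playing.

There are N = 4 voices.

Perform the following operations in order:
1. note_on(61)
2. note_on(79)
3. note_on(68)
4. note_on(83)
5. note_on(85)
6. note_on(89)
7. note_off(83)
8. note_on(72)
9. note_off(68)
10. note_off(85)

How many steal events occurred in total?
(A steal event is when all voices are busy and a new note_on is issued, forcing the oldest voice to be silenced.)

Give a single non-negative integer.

Answer: 2

Derivation:
Op 1: note_on(61): voice 0 is free -> assigned | voices=[61 - - -]
Op 2: note_on(79): voice 1 is free -> assigned | voices=[61 79 - -]
Op 3: note_on(68): voice 2 is free -> assigned | voices=[61 79 68 -]
Op 4: note_on(83): voice 3 is free -> assigned | voices=[61 79 68 83]
Op 5: note_on(85): all voices busy, STEAL voice 0 (pitch 61, oldest) -> assign | voices=[85 79 68 83]
Op 6: note_on(89): all voices busy, STEAL voice 1 (pitch 79, oldest) -> assign | voices=[85 89 68 83]
Op 7: note_off(83): free voice 3 | voices=[85 89 68 -]
Op 8: note_on(72): voice 3 is free -> assigned | voices=[85 89 68 72]
Op 9: note_off(68): free voice 2 | voices=[85 89 - 72]
Op 10: note_off(85): free voice 0 | voices=[- 89 - 72]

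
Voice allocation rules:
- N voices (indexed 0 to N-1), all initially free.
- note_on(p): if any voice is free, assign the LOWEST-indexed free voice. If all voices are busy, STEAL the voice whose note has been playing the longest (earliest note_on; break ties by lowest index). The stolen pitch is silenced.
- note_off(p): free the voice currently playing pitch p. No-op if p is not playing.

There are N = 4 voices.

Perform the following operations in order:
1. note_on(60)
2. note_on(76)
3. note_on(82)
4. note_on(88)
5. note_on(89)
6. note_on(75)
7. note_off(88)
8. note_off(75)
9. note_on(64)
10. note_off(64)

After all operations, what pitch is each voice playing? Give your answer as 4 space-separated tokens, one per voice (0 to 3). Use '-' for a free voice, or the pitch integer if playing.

Op 1: note_on(60): voice 0 is free -> assigned | voices=[60 - - -]
Op 2: note_on(76): voice 1 is free -> assigned | voices=[60 76 - -]
Op 3: note_on(82): voice 2 is free -> assigned | voices=[60 76 82 -]
Op 4: note_on(88): voice 3 is free -> assigned | voices=[60 76 82 88]
Op 5: note_on(89): all voices busy, STEAL voice 0 (pitch 60, oldest) -> assign | voices=[89 76 82 88]
Op 6: note_on(75): all voices busy, STEAL voice 1 (pitch 76, oldest) -> assign | voices=[89 75 82 88]
Op 7: note_off(88): free voice 3 | voices=[89 75 82 -]
Op 8: note_off(75): free voice 1 | voices=[89 - 82 -]
Op 9: note_on(64): voice 1 is free -> assigned | voices=[89 64 82 -]
Op 10: note_off(64): free voice 1 | voices=[89 - 82 -]

Answer: 89 - 82 -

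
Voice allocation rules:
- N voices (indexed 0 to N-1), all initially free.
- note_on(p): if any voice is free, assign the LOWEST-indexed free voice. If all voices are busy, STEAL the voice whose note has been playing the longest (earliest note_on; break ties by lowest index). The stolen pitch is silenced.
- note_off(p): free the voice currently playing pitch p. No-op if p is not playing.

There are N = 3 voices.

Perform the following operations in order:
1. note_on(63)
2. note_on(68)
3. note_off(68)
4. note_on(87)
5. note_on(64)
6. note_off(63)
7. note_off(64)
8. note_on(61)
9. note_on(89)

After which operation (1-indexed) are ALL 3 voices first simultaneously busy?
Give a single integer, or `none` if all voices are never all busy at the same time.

Answer: 5

Derivation:
Op 1: note_on(63): voice 0 is free -> assigned | voices=[63 - -]
Op 2: note_on(68): voice 1 is free -> assigned | voices=[63 68 -]
Op 3: note_off(68): free voice 1 | voices=[63 - -]
Op 4: note_on(87): voice 1 is free -> assigned | voices=[63 87 -]
Op 5: note_on(64): voice 2 is free -> assigned | voices=[63 87 64]
Op 6: note_off(63): free voice 0 | voices=[- 87 64]
Op 7: note_off(64): free voice 2 | voices=[- 87 -]
Op 8: note_on(61): voice 0 is free -> assigned | voices=[61 87 -]
Op 9: note_on(89): voice 2 is free -> assigned | voices=[61 87 89]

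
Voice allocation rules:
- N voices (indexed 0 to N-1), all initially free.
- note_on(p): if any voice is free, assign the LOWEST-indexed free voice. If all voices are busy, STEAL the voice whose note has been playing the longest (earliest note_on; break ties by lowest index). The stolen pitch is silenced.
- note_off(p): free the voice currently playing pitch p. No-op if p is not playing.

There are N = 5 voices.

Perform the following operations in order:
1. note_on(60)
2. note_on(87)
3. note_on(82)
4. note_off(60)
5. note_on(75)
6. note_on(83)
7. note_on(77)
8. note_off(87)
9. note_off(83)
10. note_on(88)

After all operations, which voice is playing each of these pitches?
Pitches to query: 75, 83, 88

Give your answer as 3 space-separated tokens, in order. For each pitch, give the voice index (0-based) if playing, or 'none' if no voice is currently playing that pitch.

Op 1: note_on(60): voice 0 is free -> assigned | voices=[60 - - - -]
Op 2: note_on(87): voice 1 is free -> assigned | voices=[60 87 - - -]
Op 3: note_on(82): voice 2 is free -> assigned | voices=[60 87 82 - -]
Op 4: note_off(60): free voice 0 | voices=[- 87 82 - -]
Op 5: note_on(75): voice 0 is free -> assigned | voices=[75 87 82 - -]
Op 6: note_on(83): voice 3 is free -> assigned | voices=[75 87 82 83 -]
Op 7: note_on(77): voice 4 is free -> assigned | voices=[75 87 82 83 77]
Op 8: note_off(87): free voice 1 | voices=[75 - 82 83 77]
Op 9: note_off(83): free voice 3 | voices=[75 - 82 - 77]
Op 10: note_on(88): voice 1 is free -> assigned | voices=[75 88 82 - 77]

Answer: 0 none 1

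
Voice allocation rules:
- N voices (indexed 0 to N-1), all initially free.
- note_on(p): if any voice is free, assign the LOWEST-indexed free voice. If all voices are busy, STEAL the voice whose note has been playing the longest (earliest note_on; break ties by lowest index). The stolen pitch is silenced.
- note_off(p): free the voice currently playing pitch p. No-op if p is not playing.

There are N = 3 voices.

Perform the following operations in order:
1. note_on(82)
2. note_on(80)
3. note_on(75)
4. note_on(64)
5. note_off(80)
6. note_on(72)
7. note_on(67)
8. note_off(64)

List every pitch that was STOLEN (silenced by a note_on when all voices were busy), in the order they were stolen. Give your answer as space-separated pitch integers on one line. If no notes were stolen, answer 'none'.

Op 1: note_on(82): voice 0 is free -> assigned | voices=[82 - -]
Op 2: note_on(80): voice 1 is free -> assigned | voices=[82 80 -]
Op 3: note_on(75): voice 2 is free -> assigned | voices=[82 80 75]
Op 4: note_on(64): all voices busy, STEAL voice 0 (pitch 82, oldest) -> assign | voices=[64 80 75]
Op 5: note_off(80): free voice 1 | voices=[64 - 75]
Op 6: note_on(72): voice 1 is free -> assigned | voices=[64 72 75]
Op 7: note_on(67): all voices busy, STEAL voice 2 (pitch 75, oldest) -> assign | voices=[64 72 67]
Op 8: note_off(64): free voice 0 | voices=[- 72 67]

Answer: 82 75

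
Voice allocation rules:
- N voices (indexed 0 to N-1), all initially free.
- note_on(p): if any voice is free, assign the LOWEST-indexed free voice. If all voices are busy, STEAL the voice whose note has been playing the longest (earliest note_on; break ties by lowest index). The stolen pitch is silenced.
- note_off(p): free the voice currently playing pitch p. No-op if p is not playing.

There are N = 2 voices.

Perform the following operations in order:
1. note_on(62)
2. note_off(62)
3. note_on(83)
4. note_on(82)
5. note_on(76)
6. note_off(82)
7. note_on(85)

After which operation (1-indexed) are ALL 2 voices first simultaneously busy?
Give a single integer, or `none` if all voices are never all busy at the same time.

Op 1: note_on(62): voice 0 is free -> assigned | voices=[62 -]
Op 2: note_off(62): free voice 0 | voices=[- -]
Op 3: note_on(83): voice 0 is free -> assigned | voices=[83 -]
Op 4: note_on(82): voice 1 is free -> assigned | voices=[83 82]
Op 5: note_on(76): all voices busy, STEAL voice 0 (pitch 83, oldest) -> assign | voices=[76 82]
Op 6: note_off(82): free voice 1 | voices=[76 -]
Op 7: note_on(85): voice 1 is free -> assigned | voices=[76 85]

Answer: 4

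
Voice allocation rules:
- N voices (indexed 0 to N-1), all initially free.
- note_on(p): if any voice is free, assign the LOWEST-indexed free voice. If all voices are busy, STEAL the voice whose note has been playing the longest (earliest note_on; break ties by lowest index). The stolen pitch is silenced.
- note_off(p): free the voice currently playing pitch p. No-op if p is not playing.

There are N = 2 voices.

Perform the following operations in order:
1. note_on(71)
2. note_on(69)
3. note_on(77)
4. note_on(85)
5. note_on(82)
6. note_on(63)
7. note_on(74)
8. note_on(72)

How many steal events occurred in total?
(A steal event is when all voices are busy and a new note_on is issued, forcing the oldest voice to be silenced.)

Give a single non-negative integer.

Op 1: note_on(71): voice 0 is free -> assigned | voices=[71 -]
Op 2: note_on(69): voice 1 is free -> assigned | voices=[71 69]
Op 3: note_on(77): all voices busy, STEAL voice 0 (pitch 71, oldest) -> assign | voices=[77 69]
Op 4: note_on(85): all voices busy, STEAL voice 1 (pitch 69, oldest) -> assign | voices=[77 85]
Op 5: note_on(82): all voices busy, STEAL voice 0 (pitch 77, oldest) -> assign | voices=[82 85]
Op 6: note_on(63): all voices busy, STEAL voice 1 (pitch 85, oldest) -> assign | voices=[82 63]
Op 7: note_on(74): all voices busy, STEAL voice 0 (pitch 82, oldest) -> assign | voices=[74 63]
Op 8: note_on(72): all voices busy, STEAL voice 1 (pitch 63, oldest) -> assign | voices=[74 72]

Answer: 6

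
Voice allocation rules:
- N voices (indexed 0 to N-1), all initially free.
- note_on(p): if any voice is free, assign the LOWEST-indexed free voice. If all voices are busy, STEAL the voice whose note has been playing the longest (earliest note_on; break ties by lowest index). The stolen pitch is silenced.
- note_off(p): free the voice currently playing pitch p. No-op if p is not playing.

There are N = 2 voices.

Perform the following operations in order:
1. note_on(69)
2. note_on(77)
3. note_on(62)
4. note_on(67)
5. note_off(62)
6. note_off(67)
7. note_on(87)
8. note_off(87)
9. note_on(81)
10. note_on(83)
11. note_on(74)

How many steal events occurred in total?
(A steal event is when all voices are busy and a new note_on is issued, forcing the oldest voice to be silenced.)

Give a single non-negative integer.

Op 1: note_on(69): voice 0 is free -> assigned | voices=[69 -]
Op 2: note_on(77): voice 1 is free -> assigned | voices=[69 77]
Op 3: note_on(62): all voices busy, STEAL voice 0 (pitch 69, oldest) -> assign | voices=[62 77]
Op 4: note_on(67): all voices busy, STEAL voice 1 (pitch 77, oldest) -> assign | voices=[62 67]
Op 5: note_off(62): free voice 0 | voices=[- 67]
Op 6: note_off(67): free voice 1 | voices=[- -]
Op 7: note_on(87): voice 0 is free -> assigned | voices=[87 -]
Op 8: note_off(87): free voice 0 | voices=[- -]
Op 9: note_on(81): voice 0 is free -> assigned | voices=[81 -]
Op 10: note_on(83): voice 1 is free -> assigned | voices=[81 83]
Op 11: note_on(74): all voices busy, STEAL voice 0 (pitch 81, oldest) -> assign | voices=[74 83]

Answer: 3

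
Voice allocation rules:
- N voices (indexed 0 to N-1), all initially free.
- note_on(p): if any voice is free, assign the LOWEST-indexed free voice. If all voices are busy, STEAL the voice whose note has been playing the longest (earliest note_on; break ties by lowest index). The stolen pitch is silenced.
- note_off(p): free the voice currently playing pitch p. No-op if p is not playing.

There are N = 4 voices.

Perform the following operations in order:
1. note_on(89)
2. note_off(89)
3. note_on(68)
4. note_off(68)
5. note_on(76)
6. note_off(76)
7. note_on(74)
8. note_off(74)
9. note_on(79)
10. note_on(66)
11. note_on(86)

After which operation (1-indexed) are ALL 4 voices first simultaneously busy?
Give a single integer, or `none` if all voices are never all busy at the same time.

Op 1: note_on(89): voice 0 is free -> assigned | voices=[89 - - -]
Op 2: note_off(89): free voice 0 | voices=[- - - -]
Op 3: note_on(68): voice 0 is free -> assigned | voices=[68 - - -]
Op 4: note_off(68): free voice 0 | voices=[- - - -]
Op 5: note_on(76): voice 0 is free -> assigned | voices=[76 - - -]
Op 6: note_off(76): free voice 0 | voices=[- - - -]
Op 7: note_on(74): voice 0 is free -> assigned | voices=[74 - - -]
Op 8: note_off(74): free voice 0 | voices=[- - - -]
Op 9: note_on(79): voice 0 is free -> assigned | voices=[79 - - -]
Op 10: note_on(66): voice 1 is free -> assigned | voices=[79 66 - -]
Op 11: note_on(86): voice 2 is free -> assigned | voices=[79 66 86 -]

Answer: none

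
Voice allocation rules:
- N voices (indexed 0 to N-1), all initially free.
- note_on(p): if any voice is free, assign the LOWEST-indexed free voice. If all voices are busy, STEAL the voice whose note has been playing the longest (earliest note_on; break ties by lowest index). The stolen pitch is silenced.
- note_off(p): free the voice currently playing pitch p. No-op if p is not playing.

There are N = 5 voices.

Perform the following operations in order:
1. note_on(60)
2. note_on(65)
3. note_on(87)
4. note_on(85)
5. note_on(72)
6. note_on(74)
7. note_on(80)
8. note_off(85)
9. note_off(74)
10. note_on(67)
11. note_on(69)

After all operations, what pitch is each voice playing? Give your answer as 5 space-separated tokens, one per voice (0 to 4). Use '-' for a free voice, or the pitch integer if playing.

Op 1: note_on(60): voice 0 is free -> assigned | voices=[60 - - - -]
Op 2: note_on(65): voice 1 is free -> assigned | voices=[60 65 - - -]
Op 3: note_on(87): voice 2 is free -> assigned | voices=[60 65 87 - -]
Op 4: note_on(85): voice 3 is free -> assigned | voices=[60 65 87 85 -]
Op 5: note_on(72): voice 4 is free -> assigned | voices=[60 65 87 85 72]
Op 6: note_on(74): all voices busy, STEAL voice 0 (pitch 60, oldest) -> assign | voices=[74 65 87 85 72]
Op 7: note_on(80): all voices busy, STEAL voice 1 (pitch 65, oldest) -> assign | voices=[74 80 87 85 72]
Op 8: note_off(85): free voice 3 | voices=[74 80 87 - 72]
Op 9: note_off(74): free voice 0 | voices=[- 80 87 - 72]
Op 10: note_on(67): voice 0 is free -> assigned | voices=[67 80 87 - 72]
Op 11: note_on(69): voice 3 is free -> assigned | voices=[67 80 87 69 72]

Answer: 67 80 87 69 72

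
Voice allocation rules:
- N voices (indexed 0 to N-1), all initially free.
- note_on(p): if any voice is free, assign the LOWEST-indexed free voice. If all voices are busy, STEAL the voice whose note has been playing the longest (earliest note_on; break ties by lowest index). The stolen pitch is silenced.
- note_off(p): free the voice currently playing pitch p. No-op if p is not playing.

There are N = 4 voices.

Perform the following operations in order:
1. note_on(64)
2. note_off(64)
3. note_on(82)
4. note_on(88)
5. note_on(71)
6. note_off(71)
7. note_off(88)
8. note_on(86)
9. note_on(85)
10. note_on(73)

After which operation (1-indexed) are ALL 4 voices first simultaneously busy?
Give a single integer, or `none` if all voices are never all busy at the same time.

Answer: 10

Derivation:
Op 1: note_on(64): voice 0 is free -> assigned | voices=[64 - - -]
Op 2: note_off(64): free voice 0 | voices=[- - - -]
Op 3: note_on(82): voice 0 is free -> assigned | voices=[82 - - -]
Op 4: note_on(88): voice 1 is free -> assigned | voices=[82 88 - -]
Op 5: note_on(71): voice 2 is free -> assigned | voices=[82 88 71 -]
Op 6: note_off(71): free voice 2 | voices=[82 88 - -]
Op 7: note_off(88): free voice 1 | voices=[82 - - -]
Op 8: note_on(86): voice 1 is free -> assigned | voices=[82 86 - -]
Op 9: note_on(85): voice 2 is free -> assigned | voices=[82 86 85 -]
Op 10: note_on(73): voice 3 is free -> assigned | voices=[82 86 85 73]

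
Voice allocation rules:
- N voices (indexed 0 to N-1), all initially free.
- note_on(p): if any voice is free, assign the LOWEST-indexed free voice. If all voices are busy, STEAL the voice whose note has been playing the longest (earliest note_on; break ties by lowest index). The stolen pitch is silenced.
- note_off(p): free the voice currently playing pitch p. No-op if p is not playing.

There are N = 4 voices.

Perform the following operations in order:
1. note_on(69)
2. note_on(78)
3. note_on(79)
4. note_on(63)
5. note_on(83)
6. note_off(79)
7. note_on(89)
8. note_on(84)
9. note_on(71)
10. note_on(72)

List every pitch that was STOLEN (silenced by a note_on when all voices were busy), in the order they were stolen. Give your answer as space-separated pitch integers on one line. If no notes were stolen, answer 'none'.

Answer: 69 78 63 83

Derivation:
Op 1: note_on(69): voice 0 is free -> assigned | voices=[69 - - -]
Op 2: note_on(78): voice 1 is free -> assigned | voices=[69 78 - -]
Op 3: note_on(79): voice 2 is free -> assigned | voices=[69 78 79 -]
Op 4: note_on(63): voice 3 is free -> assigned | voices=[69 78 79 63]
Op 5: note_on(83): all voices busy, STEAL voice 0 (pitch 69, oldest) -> assign | voices=[83 78 79 63]
Op 6: note_off(79): free voice 2 | voices=[83 78 - 63]
Op 7: note_on(89): voice 2 is free -> assigned | voices=[83 78 89 63]
Op 8: note_on(84): all voices busy, STEAL voice 1 (pitch 78, oldest) -> assign | voices=[83 84 89 63]
Op 9: note_on(71): all voices busy, STEAL voice 3 (pitch 63, oldest) -> assign | voices=[83 84 89 71]
Op 10: note_on(72): all voices busy, STEAL voice 0 (pitch 83, oldest) -> assign | voices=[72 84 89 71]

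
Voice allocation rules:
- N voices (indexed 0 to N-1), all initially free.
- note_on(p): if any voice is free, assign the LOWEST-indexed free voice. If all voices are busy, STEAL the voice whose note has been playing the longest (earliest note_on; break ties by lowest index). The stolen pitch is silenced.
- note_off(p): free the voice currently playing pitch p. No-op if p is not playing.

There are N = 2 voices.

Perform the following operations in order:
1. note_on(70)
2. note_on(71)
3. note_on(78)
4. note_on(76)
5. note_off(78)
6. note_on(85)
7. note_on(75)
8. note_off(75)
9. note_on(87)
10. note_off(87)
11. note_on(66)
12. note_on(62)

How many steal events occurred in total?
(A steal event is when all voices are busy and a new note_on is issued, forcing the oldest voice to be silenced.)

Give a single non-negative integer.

Answer: 4

Derivation:
Op 1: note_on(70): voice 0 is free -> assigned | voices=[70 -]
Op 2: note_on(71): voice 1 is free -> assigned | voices=[70 71]
Op 3: note_on(78): all voices busy, STEAL voice 0 (pitch 70, oldest) -> assign | voices=[78 71]
Op 4: note_on(76): all voices busy, STEAL voice 1 (pitch 71, oldest) -> assign | voices=[78 76]
Op 5: note_off(78): free voice 0 | voices=[- 76]
Op 6: note_on(85): voice 0 is free -> assigned | voices=[85 76]
Op 7: note_on(75): all voices busy, STEAL voice 1 (pitch 76, oldest) -> assign | voices=[85 75]
Op 8: note_off(75): free voice 1 | voices=[85 -]
Op 9: note_on(87): voice 1 is free -> assigned | voices=[85 87]
Op 10: note_off(87): free voice 1 | voices=[85 -]
Op 11: note_on(66): voice 1 is free -> assigned | voices=[85 66]
Op 12: note_on(62): all voices busy, STEAL voice 0 (pitch 85, oldest) -> assign | voices=[62 66]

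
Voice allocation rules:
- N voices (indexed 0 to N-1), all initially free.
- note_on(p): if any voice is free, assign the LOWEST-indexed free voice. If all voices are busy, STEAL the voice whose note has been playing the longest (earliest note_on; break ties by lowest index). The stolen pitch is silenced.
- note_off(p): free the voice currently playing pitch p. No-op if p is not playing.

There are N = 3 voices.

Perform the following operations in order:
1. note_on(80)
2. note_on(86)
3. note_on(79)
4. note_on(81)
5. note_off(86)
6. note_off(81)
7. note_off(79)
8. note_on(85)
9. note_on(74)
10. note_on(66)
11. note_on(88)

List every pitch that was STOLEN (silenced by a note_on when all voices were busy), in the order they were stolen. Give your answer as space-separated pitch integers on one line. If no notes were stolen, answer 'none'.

Op 1: note_on(80): voice 0 is free -> assigned | voices=[80 - -]
Op 2: note_on(86): voice 1 is free -> assigned | voices=[80 86 -]
Op 3: note_on(79): voice 2 is free -> assigned | voices=[80 86 79]
Op 4: note_on(81): all voices busy, STEAL voice 0 (pitch 80, oldest) -> assign | voices=[81 86 79]
Op 5: note_off(86): free voice 1 | voices=[81 - 79]
Op 6: note_off(81): free voice 0 | voices=[- - 79]
Op 7: note_off(79): free voice 2 | voices=[- - -]
Op 8: note_on(85): voice 0 is free -> assigned | voices=[85 - -]
Op 9: note_on(74): voice 1 is free -> assigned | voices=[85 74 -]
Op 10: note_on(66): voice 2 is free -> assigned | voices=[85 74 66]
Op 11: note_on(88): all voices busy, STEAL voice 0 (pitch 85, oldest) -> assign | voices=[88 74 66]

Answer: 80 85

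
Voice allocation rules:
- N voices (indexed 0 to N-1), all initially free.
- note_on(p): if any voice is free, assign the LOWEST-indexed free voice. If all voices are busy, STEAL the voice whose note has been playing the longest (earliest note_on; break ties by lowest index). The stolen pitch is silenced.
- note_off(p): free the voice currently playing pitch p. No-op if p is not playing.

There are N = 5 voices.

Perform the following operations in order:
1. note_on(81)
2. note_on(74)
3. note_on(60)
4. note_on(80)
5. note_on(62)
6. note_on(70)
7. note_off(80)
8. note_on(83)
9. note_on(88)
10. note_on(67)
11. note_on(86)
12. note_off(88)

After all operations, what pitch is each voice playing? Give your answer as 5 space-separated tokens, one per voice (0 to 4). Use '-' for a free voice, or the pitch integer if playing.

Answer: 70 - 67 83 86

Derivation:
Op 1: note_on(81): voice 0 is free -> assigned | voices=[81 - - - -]
Op 2: note_on(74): voice 1 is free -> assigned | voices=[81 74 - - -]
Op 3: note_on(60): voice 2 is free -> assigned | voices=[81 74 60 - -]
Op 4: note_on(80): voice 3 is free -> assigned | voices=[81 74 60 80 -]
Op 5: note_on(62): voice 4 is free -> assigned | voices=[81 74 60 80 62]
Op 6: note_on(70): all voices busy, STEAL voice 0 (pitch 81, oldest) -> assign | voices=[70 74 60 80 62]
Op 7: note_off(80): free voice 3 | voices=[70 74 60 - 62]
Op 8: note_on(83): voice 3 is free -> assigned | voices=[70 74 60 83 62]
Op 9: note_on(88): all voices busy, STEAL voice 1 (pitch 74, oldest) -> assign | voices=[70 88 60 83 62]
Op 10: note_on(67): all voices busy, STEAL voice 2 (pitch 60, oldest) -> assign | voices=[70 88 67 83 62]
Op 11: note_on(86): all voices busy, STEAL voice 4 (pitch 62, oldest) -> assign | voices=[70 88 67 83 86]
Op 12: note_off(88): free voice 1 | voices=[70 - 67 83 86]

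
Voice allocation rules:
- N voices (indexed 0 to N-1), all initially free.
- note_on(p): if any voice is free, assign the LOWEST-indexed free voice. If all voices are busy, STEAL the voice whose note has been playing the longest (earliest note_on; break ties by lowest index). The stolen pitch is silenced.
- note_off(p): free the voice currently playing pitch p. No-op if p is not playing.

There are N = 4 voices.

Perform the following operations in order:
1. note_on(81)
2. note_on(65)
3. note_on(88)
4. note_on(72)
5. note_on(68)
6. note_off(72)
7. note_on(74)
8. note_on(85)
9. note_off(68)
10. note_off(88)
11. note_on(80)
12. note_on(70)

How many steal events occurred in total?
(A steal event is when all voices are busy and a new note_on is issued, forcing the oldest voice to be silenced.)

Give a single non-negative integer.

Op 1: note_on(81): voice 0 is free -> assigned | voices=[81 - - -]
Op 2: note_on(65): voice 1 is free -> assigned | voices=[81 65 - -]
Op 3: note_on(88): voice 2 is free -> assigned | voices=[81 65 88 -]
Op 4: note_on(72): voice 3 is free -> assigned | voices=[81 65 88 72]
Op 5: note_on(68): all voices busy, STEAL voice 0 (pitch 81, oldest) -> assign | voices=[68 65 88 72]
Op 6: note_off(72): free voice 3 | voices=[68 65 88 -]
Op 7: note_on(74): voice 3 is free -> assigned | voices=[68 65 88 74]
Op 8: note_on(85): all voices busy, STEAL voice 1 (pitch 65, oldest) -> assign | voices=[68 85 88 74]
Op 9: note_off(68): free voice 0 | voices=[- 85 88 74]
Op 10: note_off(88): free voice 2 | voices=[- 85 - 74]
Op 11: note_on(80): voice 0 is free -> assigned | voices=[80 85 - 74]
Op 12: note_on(70): voice 2 is free -> assigned | voices=[80 85 70 74]

Answer: 2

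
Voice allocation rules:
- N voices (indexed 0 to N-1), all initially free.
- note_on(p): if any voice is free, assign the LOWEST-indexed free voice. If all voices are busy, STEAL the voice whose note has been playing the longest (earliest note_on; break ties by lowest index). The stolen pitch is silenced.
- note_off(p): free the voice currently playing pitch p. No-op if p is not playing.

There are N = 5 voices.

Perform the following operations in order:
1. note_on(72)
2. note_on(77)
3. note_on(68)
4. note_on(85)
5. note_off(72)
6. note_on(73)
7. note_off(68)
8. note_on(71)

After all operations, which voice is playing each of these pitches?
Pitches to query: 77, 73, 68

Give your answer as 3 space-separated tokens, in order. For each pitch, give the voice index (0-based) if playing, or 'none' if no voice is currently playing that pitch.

Answer: 1 0 none

Derivation:
Op 1: note_on(72): voice 0 is free -> assigned | voices=[72 - - - -]
Op 2: note_on(77): voice 1 is free -> assigned | voices=[72 77 - - -]
Op 3: note_on(68): voice 2 is free -> assigned | voices=[72 77 68 - -]
Op 4: note_on(85): voice 3 is free -> assigned | voices=[72 77 68 85 -]
Op 5: note_off(72): free voice 0 | voices=[- 77 68 85 -]
Op 6: note_on(73): voice 0 is free -> assigned | voices=[73 77 68 85 -]
Op 7: note_off(68): free voice 2 | voices=[73 77 - 85 -]
Op 8: note_on(71): voice 2 is free -> assigned | voices=[73 77 71 85 -]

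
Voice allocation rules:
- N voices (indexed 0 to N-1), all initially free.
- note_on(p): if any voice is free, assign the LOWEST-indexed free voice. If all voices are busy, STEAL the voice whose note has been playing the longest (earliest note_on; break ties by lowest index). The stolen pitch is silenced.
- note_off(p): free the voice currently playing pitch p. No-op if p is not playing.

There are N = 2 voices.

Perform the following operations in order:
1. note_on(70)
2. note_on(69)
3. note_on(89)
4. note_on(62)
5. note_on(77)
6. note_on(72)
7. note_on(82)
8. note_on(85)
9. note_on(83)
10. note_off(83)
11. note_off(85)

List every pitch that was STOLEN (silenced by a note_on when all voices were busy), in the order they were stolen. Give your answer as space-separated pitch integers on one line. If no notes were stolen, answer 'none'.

Op 1: note_on(70): voice 0 is free -> assigned | voices=[70 -]
Op 2: note_on(69): voice 1 is free -> assigned | voices=[70 69]
Op 3: note_on(89): all voices busy, STEAL voice 0 (pitch 70, oldest) -> assign | voices=[89 69]
Op 4: note_on(62): all voices busy, STEAL voice 1 (pitch 69, oldest) -> assign | voices=[89 62]
Op 5: note_on(77): all voices busy, STEAL voice 0 (pitch 89, oldest) -> assign | voices=[77 62]
Op 6: note_on(72): all voices busy, STEAL voice 1 (pitch 62, oldest) -> assign | voices=[77 72]
Op 7: note_on(82): all voices busy, STEAL voice 0 (pitch 77, oldest) -> assign | voices=[82 72]
Op 8: note_on(85): all voices busy, STEAL voice 1 (pitch 72, oldest) -> assign | voices=[82 85]
Op 9: note_on(83): all voices busy, STEAL voice 0 (pitch 82, oldest) -> assign | voices=[83 85]
Op 10: note_off(83): free voice 0 | voices=[- 85]
Op 11: note_off(85): free voice 1 | voices=[- -]

Answer: 70 69 89 62 77 72 82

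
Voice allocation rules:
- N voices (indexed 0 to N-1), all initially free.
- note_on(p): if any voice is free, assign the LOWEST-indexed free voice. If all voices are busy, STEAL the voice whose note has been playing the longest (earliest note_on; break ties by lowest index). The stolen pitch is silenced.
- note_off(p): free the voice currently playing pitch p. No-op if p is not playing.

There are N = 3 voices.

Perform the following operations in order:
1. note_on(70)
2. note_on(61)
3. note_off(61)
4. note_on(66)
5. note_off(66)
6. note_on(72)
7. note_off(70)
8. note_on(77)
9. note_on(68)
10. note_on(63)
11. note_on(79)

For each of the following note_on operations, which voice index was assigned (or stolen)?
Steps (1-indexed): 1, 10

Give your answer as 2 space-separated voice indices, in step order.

Answer: 0 1

Derivation:
Op 1: note_on(70): voice 0 is free -> assigned | voices=[70 - -]
Op 2: note_on(61): voice 1 is free -> assigned | voices=[70 61 -]
Op 3: note_off(61): free voice 1 | voices=[70 - -]
Op 4: note_on(66): voice 1 is free -> assigned | voices=[70 66 -]
Op 5: note_off(66): free voice 1 | voices=[70 - -]
Op 6: note_on(72): voice 1 is free -> assigned | voices=[70 72 -]
Op 7: note_off(70): free voice 0 | voices=[- 72 -]
Op 8: note_on(77): voice 0 is free -> assigned | voices=[77 72 -]
Op 9: note_on(68): voice 2 is free -> assigned | voices=[77 72 68]
Op 10: note_on(63): all voices busy, STEAL voice 1 (pitch 72, oldest) -> assign | voices=[77 63 68]
Op 11: note_on(79): all voices busy, STEAL voice 0 (pitch 77, oldest) -> assign | voices=[79 63 68]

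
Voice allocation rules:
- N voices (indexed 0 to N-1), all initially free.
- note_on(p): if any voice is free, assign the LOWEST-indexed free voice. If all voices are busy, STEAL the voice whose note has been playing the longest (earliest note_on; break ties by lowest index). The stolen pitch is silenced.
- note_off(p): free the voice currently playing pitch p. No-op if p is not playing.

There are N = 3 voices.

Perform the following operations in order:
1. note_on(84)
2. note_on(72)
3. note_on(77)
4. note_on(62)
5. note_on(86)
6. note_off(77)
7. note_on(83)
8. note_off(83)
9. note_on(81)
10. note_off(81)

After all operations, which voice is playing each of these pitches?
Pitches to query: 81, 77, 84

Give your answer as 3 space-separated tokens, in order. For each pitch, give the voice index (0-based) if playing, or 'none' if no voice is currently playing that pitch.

Op 1: note_on(84): voice 0 is free -> assigned | voices=[84 - -]
Op 2: note_on(72): voice 1 is free -> assigned | voices=[84 72 -]
Op 3: note_on(77): voice 2 is free -> assigned | voices=[84 72 77]
Op 4: note_on(62): all voices busy, STEAL voice 0 (pitch 84, oldest) -> assign | voices=[62 72 77]
Op 5: note_on(86): all voices busy, STEAL voice 1 (pitch 72, oldest) -> assign | voices=[62 86 77]
Op 6: note_off(77): free voice 2 | voices=[62 86 -]
Op 7: note_on(83): voice 2 is free -> assigned | voices=[62 86 83]
Op 8: note_off(83): free voice 2 | voices=[62 86 -]
Op 9: note_on(81): voice 2 is free -> assigned | voices=[62 86 81]
Op 10: note_off(81): free voice 2 | voices=[62 86 -]

Answer: none none none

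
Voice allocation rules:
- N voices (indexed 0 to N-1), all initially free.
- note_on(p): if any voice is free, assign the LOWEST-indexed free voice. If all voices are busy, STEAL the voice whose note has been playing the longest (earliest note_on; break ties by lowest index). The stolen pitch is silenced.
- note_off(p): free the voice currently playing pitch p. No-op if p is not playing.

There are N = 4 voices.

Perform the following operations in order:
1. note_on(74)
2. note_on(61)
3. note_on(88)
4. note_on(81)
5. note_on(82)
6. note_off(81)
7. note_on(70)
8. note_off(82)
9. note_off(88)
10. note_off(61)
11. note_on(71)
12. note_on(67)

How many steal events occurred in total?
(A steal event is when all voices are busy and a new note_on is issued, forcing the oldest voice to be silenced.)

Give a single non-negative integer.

Op 1: note_on(74): voice 0 is free -> assigned | voices=[74 - - -]
Op 2: note_on(61): voice 1 is free -> assigned | voices=[74 61 - -]
Op 3: note_on(88): voice 2 is free -> assigned | voices=[74 61 88 -]
Op 4: note_on(81): voice 3 is free -> assigned | voices=[74 61 88 81]
Op 5: note_on(82): all voices busy, STEAL voice 0 (pitch 74, oldest) -> assign | voices=[82 61 88 81]
Op 6: note_off(81): free voice 3 | voices=[82 61 88 -]
Op 7: note_on(70): voice 3 is free -> assigned | voices=[82 61 88 70]
Op 8: note_off(82): free voice 0 | voices=[- 61 88 70]
Op 9: note_off(88): free voice 2 | voices=[- 61 - 70]
Op 10: note_off(61): free voice 1 | voices=[- - - 70]
Op 11: note_on(71): voice 0 is free -> assigned | voices=[71 - - 70]
Op 12: note_on(67): voice 1 is free -> assigned | voices=[71 67 - 70]

Answer: 1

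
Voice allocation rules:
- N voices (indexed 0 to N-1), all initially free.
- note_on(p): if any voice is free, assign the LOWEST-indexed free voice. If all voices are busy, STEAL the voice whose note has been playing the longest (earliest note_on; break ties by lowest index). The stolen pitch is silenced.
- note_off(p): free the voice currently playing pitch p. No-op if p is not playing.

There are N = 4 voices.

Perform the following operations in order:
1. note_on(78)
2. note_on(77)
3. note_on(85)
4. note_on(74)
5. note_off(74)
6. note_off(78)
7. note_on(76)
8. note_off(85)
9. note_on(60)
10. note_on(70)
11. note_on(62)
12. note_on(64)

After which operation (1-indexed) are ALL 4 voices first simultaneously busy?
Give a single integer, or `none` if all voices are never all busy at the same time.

Op 1: note_on(78): voice 0 is free -> assigned | voices=[78 - - -]
Op 2: note_on(77): voice 1 is free -> assigned | voices=[78 77 - -]
Op 3: note_on(85): voice 2 is free -> assigned | voices=[78 77 85 -]
Op 4: note_on(74): voice 3 is free -> assigned | voices=[78 77 85 74]
Op 5: note_off(74): free voice 3 | voices=[78 77 85 -]
Op 6: note_off(78): free voice 0 | voices=[- 77 85 -]
Op 7: note_on(76): voice 0 is free -> assigned | voices=[76 77 85 -]
Op 8: note_off(85): free voice 2 | voices=[76 77 - -]
Op 9: note_on(60): voice 2 is free -> assigned | voices=[76 77 60 -]
Op 10: note_on(70): voice 3 is free -> assigned | voices=[76 77 60 70]
Op 11: note_on(62): all voices busy, STEAL voice 1 (pitch 77, oldest) -> assign | voices=[76 62 60 70]
Op 12: note_on(64): all voices busy, STEAL voice 0 (pitch 76, oldest) -> assign | voices=[64 62 60 70]

Answer: 4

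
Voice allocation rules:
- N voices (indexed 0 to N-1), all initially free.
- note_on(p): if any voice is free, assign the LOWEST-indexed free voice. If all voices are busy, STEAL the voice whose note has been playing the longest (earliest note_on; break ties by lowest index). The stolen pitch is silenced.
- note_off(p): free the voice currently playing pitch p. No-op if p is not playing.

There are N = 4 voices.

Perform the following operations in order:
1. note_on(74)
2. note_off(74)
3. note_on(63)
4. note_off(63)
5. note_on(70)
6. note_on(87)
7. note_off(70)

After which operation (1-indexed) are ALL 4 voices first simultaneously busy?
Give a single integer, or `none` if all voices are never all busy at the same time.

Op 1: note_on(74): voice 0 is free -> assigned | voices=[74 - - -]
Op 2: note_off(74): free voice 0 | voices=[- - - -]
Op 3: note_on(63): voice 0 is free -> assigned | voices=[63 - - -]
Op 4: note_off(63): free voice 0 | voices=[- - - -]
Op 5: note_on(70): voice 0 is free -> assigned | voices=[70 - - -]
Op 6: note_on(87): voice 1 is free -> assigned | voices=[70 87 - -]
Op 7: note_off(70): free voice 0 | voices=[- 87 - -]

Answer: none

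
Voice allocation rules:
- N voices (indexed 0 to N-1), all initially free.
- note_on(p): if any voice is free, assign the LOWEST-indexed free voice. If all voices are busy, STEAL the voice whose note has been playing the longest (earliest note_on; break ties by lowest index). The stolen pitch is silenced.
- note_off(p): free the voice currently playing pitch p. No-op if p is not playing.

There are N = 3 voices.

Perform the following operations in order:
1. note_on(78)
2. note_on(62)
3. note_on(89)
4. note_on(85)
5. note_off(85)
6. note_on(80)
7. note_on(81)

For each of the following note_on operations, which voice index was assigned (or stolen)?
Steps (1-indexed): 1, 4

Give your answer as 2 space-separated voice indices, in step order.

Answer: 0 0

Derivation:
Op 1: note_on(78): voice 0 is free -> assigned | voices=[78 - -]
Op 2: note_on(62): voice 1 is free -> assigned | voices=[78 62 -]
Op 3: note_on(89): voice 2 is free -> assigned | voices=[78 62 89]
Op 4: note_on(85): all voices busy, STEAL voice 0 (pitch 78, oldest) -> assign | voices=[85 62 89]
Op 5: note_off(85): free voice 0 | voices=[- 62 89]
Op 6: note_on(80): voice 0 is free -> assigned | voices=[80 62 89]
Op 7: note_on(81): all voices busy, STEAL voice 1 (pitch 62, oldest) -> assign | voices=[80 81 89]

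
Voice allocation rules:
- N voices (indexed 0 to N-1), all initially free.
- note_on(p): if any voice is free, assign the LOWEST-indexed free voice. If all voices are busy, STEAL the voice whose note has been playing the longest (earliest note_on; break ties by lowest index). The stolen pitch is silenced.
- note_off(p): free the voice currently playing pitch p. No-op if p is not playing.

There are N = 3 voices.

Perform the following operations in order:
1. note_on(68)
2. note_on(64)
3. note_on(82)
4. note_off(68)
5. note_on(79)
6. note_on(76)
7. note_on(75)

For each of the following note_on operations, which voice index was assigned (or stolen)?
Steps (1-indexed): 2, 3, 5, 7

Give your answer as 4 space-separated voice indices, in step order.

Answer: 1 2 0 2

Derivation:
Op 1: note_on(68): voice 0 is free -> assigned | voices=[68 - -]
Op 2: note_on(64): voice 1 is free -> assigned | voices=[68 64 -]
Op 3: note_on(82): voice 2 is free -> assigned | voices=[68 64 82]
Op 4: note_off(68): free voice 0 | voices=[- 64 82]
Op 5: note_on(79): voice 0 is free -> assigned | voices=[79 64 82]
Op 6: note_on(76): all voices busy, STEAL voice 1 (pitch 64, oldest) -> assign | voices=[79 76 82]
Op 7: note_on(75): all voices busy, STEAL voice 2 (pitch 82, oldest) -> assign | voices=[79 76 75]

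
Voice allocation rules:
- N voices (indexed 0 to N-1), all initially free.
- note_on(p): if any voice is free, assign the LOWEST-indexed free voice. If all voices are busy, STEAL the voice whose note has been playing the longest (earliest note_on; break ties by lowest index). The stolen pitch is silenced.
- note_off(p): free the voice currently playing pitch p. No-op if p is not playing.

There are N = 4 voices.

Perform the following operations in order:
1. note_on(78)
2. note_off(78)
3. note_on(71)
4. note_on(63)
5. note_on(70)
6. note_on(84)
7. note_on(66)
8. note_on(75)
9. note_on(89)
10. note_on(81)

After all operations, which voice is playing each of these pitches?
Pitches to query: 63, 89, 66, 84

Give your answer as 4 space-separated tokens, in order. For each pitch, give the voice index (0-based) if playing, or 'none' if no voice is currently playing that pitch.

Answer: none 2 0 none

Derivation:
Op 1: note_on(78): voice 0 is free -> assigned | voices=[78 - - -]
Op 2: note_off(78): free voice 0 | voices=[- - - -]
Op 3: note_on(71): voice 0 is free -> assigned | voices=[71 - - -]
Op 4: note_on(63): voice 1 is free -> assigned | voices=[71 63 - -]
Op 5: note_on(70): voice 2 is free -> assigned | voices=[71 63 70 -]
Op 6: note_on(84): voice 3 is free -> assigned | voices=[71 63 70 84]
Op 7: note_on(66): all voices busy, STEAL voice 0 (pitch 71, oldest) -> assign | voices=[66 63 70 84]
Op 8: note_on(75): all voices busy, STEAL voice 1 (pitch 63, oldest) -> assign | voices=[66 75 70 84]
Op 9: note_on(89): all voices busy, STEAL voice 2 (pitch 70, oldest) -> assign | voices=[66 75 89 84]
Op 10: note_on(81): all voices busy, STEAL voice 3 (pitch 84, oldest) -> assign | voices=[66 75 89 81]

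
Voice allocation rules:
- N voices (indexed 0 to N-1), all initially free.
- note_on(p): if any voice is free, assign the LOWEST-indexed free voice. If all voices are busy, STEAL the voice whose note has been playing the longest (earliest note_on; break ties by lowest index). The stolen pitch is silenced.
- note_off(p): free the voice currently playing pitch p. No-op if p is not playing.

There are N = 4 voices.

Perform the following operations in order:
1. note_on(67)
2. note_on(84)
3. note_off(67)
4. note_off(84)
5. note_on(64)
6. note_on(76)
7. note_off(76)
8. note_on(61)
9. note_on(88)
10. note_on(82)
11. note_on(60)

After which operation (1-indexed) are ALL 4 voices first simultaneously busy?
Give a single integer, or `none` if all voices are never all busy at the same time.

Op 1: note_on(67): voice 0 is free -> assigned | voices=[67 - - -]
Op 2: note_on(84): voice 1 is free -> assigned | voices=[67 84 - -]
Op 3: note_off(67): free voice 0 | voices=[- 84 - -]
Op 4: note_off(84): free voice 1 | voices=[- - - -]
Op 5: note_on(64): voice 0 is free -> assigned | voices=[64 - - -]
Op 6: note_on(76): voice 1 is free -> assigned | voices=[64 76 - -]
Op 7: note_off(76): free voice 1 | voices=[64 - - -]
Op 8: note_on(61): voice 1 is free -> assigned | voices=[64 61 - -]
Op 9: note_on(88): voice 2 is free -> assigned | voices=[64 61 88 -]
Op 10: note_on(82): voice 3 is free -> assigned | voices=[64 61 88 82]
Op 11: note_on(60): all voices busy, STEAL voice 0 (pitch 64, oldest) -> assign | voices=[60 61 88 82]

Answer: 10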